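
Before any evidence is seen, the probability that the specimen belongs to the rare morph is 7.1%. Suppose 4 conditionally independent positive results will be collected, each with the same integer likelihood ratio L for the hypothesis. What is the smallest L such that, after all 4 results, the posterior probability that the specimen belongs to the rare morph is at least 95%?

Prior odds = 0.071/0.929 = 71/929.
Target odds = 0.95/0.05 = 19.
Need L⁴ ≥ 19 ÷ (71/929) = 17651/71.
3⁴ = 81 < 17651/71 ≤ 256 = 4⁴, so L = 4.

4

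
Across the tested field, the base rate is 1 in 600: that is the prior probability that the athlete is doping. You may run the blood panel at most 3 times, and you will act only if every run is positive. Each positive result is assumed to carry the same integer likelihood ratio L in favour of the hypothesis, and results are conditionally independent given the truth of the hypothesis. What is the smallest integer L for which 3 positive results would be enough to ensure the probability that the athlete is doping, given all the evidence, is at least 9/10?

18

Prior odds = (1/600)/(599/600) = 1/599.
Target odds = 0.9/0.1 = 9.
Need L³ ≥ 9 ÷ (1/599) = 5391.
17³ = 4913 < 5391 ≤ 5832 = 18³, so L = 18.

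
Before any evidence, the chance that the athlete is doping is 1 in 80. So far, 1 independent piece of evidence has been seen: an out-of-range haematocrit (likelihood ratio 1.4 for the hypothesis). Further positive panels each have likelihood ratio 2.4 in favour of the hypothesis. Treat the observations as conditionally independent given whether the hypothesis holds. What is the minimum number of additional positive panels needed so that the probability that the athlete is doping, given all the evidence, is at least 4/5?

7

Prior odds = 0.0125/0.9875 = 1/79.
Bayes factor of the evidence already in hand = 1.4.
Odds after that evidence = (1/79) × 1.4 = 7/395.
Target odds = 0.8/0.2 = 4.
Need 2.4ⁿ ≥ 4 ÷ (7/395) = 1580/7.
2.4⁶ = 2985984/15625 falls short of 1580/7 but 2.4⁷ = 35831808/78125 reaches it, so n = 7.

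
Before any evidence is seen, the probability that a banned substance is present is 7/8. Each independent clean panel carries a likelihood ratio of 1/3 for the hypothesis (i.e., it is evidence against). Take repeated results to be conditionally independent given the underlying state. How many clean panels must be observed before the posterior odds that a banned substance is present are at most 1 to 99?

Prior odds: 0.875 ÷ 0.125 = 7.
Likelihood ratio per clean panel = 1/3.
Target odds = 1/99.
Require (1/3)ⁿ ≤ 1/99 ÷ 7 = 1/693.
(1/3)⁵ = 1/243 is still above 1/693 but (1/3)⁶ = 1/729 is at or below it, so n = 6.

6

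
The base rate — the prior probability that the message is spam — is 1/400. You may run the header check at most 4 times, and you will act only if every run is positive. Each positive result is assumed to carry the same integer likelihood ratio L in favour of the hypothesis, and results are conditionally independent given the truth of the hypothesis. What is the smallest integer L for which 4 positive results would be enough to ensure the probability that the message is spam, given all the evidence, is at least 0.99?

15

Prior odds = 0.0025/0.9975 = 1/399.
Target odds = 0.99/0.01 = 99.
Need L⁴ ≥ 99 ÷ (1/399) = 39501.
14⁴ = 38416 < 39501 ≤ 50625 = 15⁴, so L = 15.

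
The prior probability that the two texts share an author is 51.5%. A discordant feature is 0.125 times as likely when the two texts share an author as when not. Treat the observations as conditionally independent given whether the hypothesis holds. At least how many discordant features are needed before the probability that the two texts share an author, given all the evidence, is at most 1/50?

Prior odds: 0.515 ÷ 0.485 = 103/97.
Likelihood ratio per discordant feature = 0.125.
Target odds: 0.02 ÷ 0.98 = 1/49.
Require 0.125ⁿ ≤ 1/49 ÷ (103/97) = 97/5047.
0.125¹ = 0.125 is still above 97/5047 but 0.125² = 0.015625 is at or below it, so n = 2.

2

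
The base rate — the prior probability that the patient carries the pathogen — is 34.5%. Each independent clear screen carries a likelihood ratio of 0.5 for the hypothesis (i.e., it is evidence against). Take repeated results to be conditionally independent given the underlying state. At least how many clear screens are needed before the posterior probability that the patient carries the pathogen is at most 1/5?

2

Prior odds = 0.345/0.655 = 69/131.
Likelihood ratio per clear screen = 0.5.
Target posterior odds = 0.2/0.8 = 0.25.
Require 0.5ⁿ ≤ 0.25 ÷ (69/131) = 131/276.
0.5¹ = 0.5 is still above 131/276 but 0.5² = 0.25 is at or below it, so n = 2.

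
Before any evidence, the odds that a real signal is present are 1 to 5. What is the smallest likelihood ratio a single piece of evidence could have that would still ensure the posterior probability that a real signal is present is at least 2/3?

10

Prior odds = 0.2.
Target odds = (2/3)/(1/3) = 2.
Required Bayes factor = 2 ÷ 0.2 = 10.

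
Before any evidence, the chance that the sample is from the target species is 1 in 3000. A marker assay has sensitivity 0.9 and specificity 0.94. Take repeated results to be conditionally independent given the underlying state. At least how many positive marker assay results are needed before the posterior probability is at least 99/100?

Prior odds: (1/3000) ÷ (2999/3000) = 1/2999.
False-positive rate = 1 − 0.94 = 0.06; likelihood ratio of a positive = 0.9/0.06 = 15.
Target odds: 0.99 ÷ 0.01 = 99.
Need (1/2999) × 15ⁿ ≥ 99, i.e. 15ⁿ ≥ 296901.
15⁴ = 50625 falls short of 296901 but 15⁵ = 759375 reaches it, so n = 5.

5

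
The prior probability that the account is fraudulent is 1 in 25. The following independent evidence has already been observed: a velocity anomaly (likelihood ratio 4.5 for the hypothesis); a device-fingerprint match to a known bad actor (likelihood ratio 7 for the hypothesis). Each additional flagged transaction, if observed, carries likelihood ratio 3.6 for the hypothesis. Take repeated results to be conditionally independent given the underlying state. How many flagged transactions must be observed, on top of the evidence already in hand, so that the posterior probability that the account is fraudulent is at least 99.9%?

6

Prior odds = 0.04/0.96 = 1/24.
Combined Bayes factor of the evidence already in hand = 4.5 × 7 = 31.5.
Odds after that evidence = (1/24) × 31.5 = 1.3125.
Target odds = 0.999/0.001 = 999.
Need 3.6ⁿ ≥ 999 ÷ 1.3125 = 5328/7.
3.6⁵ = 604.66176 falls short of 5328/7 but 3.6⁶ = 34012224/15625 reaches it, so n = 6.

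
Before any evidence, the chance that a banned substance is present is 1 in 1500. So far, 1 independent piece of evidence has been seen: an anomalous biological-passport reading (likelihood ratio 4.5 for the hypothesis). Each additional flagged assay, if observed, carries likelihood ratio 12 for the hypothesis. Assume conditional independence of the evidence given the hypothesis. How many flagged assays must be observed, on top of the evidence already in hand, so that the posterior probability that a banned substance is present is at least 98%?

Prior odds = (1/1500)/(1499/1500) = 1/1499.
Bayes factor of the evidence already in hand = 4.5.
Odds after that evidence = (1/1499) × 4.5 = 9/2998.
Target odds = 0.98/0.02 = 49.
Need 12ⁿ ≥ 49 ÷ (9/2998) = 146902/9.
12³ = 1728 falls short of 146902/9 but 12⁴ = 20736 reaches it, so n = 4.

4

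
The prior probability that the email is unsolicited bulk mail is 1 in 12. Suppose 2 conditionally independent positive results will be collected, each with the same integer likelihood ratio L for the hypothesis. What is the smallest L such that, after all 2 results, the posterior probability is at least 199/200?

47

Prior odds = (1/12)/(11/12) = 1/11.
Target odds = 0.995/0.005 = 199.
Need L² ≥ 199 ÷ (1/11) = 2189.
46² = 2116 < 2189 ≤ 2209 = 47², so L = 47.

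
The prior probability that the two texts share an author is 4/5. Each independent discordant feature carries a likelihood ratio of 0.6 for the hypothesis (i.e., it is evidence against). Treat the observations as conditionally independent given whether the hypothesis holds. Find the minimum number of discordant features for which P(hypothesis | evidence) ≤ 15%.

7

Prior odds: 0.8 ÷ 0.2 = 4.
Likelihood ratio per discordant feature = 0.6.
Target odds: 0.15 ÷ 0.85 = 3/17.
Require 0.6ⁿ ≤ 3/17 ÷ 4 = 3/68.
0.6⁶ = 729/15625 is still above 3/68 but 0.6⁷ = 2187/78125 is at or below it, so n = 7.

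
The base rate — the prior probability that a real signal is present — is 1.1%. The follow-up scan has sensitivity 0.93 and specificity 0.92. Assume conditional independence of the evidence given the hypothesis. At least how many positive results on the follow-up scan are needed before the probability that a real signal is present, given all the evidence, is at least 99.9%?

5

Prior odds = 0.011/0.989 = 11/989.
False-positive rate = 1 − 0.92 = 0.08; likelihood ratio of a positive = 0.93/0.08 = 11.625.
Target odds: 0.999 ÷ 0.001 = 999.
Require 11.625ⁿ ≥ 999 ÷ (11/989) = 988011/11.
11.625⁴ = 74805201/4096 falls short of 988011/11 but 11.625⁵ ≈212307 reaches it, so n = 5.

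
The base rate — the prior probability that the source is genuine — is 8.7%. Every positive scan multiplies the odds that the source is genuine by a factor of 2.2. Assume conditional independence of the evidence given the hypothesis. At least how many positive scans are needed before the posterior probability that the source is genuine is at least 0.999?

12

Prior odds = 0.087/0.913 = 87/913.
Likelihood ratio per positive scan = 2.2.
Target posterior odds = 0.999/0.001 = 999.
Need (87/913) × 2.2ⁿ ≥ 999, i.e. 2.2ⁿ ≥ 304029/29.
2.2¹¹ ≈5843.18 falls short of 304029/29 but 2.2¹² ≈12855 reaches it, so n = 12.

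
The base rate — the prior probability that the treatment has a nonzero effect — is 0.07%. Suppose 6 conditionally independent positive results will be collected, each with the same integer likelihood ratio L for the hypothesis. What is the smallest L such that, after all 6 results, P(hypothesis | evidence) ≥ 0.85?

5

Prior odds = 0.0007/0.9993 = 7/9993.
Target odds = 0.85/0.15 = 17/3.
Need L⁶ ≥ 17/3 ÷ (7/9993) = 56627/7.
4⁶ = 4096 < 56627/7 ≤ 15625 = 5⁶, so L = 5.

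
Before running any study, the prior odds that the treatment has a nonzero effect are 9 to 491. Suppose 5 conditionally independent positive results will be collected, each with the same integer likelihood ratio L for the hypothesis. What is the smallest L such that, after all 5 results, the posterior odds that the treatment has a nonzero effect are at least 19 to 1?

Prior odds = 9/491.
Target odds = 19.
Need L⁵ ≥ 19 ÷ (9/491) = 9329/9.
4⁵ = 1024 < 9329/9 ≤ 3125 = 5⁵, so L = 5.

5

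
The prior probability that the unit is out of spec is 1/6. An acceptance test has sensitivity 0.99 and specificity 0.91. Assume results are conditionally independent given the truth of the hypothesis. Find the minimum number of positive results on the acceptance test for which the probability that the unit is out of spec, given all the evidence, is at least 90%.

Prior odds = (1/6)/(5/6) = 0.2.
False-positive rate = 1 − 0.91 = 0.09; likelihood ratio of a positive = 0.99/0.09 = 11.
Target odds: 0.9 ÷ 0.1 = 9.
Need 0.2 × 11ⁿ ≥ 9, i.e. 11ⁿ ≥ 45.
11¹ = 11 falls short of 45 but 11² = 121 reaches it, so n = 2.

2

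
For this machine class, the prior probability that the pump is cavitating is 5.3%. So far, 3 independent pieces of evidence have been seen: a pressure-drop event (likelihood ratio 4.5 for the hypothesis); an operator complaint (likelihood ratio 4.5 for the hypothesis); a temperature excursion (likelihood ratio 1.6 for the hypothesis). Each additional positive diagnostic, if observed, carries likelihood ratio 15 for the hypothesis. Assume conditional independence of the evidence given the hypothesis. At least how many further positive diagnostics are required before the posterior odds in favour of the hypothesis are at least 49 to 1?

2

Prior odds = 0.053/0.947 = 53/947.
Combined Bayes factor of the evidence already in hand = 4.5 × 4.5 × 1.6 = 32.4.
Odds after that evidence = (53/947) × 32.4 = 8586/4735.
Target odds = 49.
Need 15ⁿ ≥ 49 ÷ (8586/4735) = 232015/8586.
15¹ = 15 falls short of 232015/8586 but 15² = 225 reaches it, so n = 2.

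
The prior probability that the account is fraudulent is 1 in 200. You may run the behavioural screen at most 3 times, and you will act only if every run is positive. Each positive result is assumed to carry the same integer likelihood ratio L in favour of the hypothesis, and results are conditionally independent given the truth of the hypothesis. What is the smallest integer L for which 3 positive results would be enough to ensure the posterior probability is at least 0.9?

Prior odds = 0.005/0.995 = 1/199.
Target odds = 0.9/0.1 = 9.
Need L³ ≥ 9 ÷ (1/199) = 1791.
12³ = 1728 < 1791 ≤ 2197 = 13³, so L = 13.

13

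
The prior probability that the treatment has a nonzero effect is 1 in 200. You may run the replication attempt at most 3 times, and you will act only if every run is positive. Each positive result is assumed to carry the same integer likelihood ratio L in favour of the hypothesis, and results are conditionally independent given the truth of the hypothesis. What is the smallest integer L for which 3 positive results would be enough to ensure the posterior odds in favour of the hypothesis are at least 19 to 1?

Prior odds = 0.005/0.995 = 1/199.
Target odds = 19.
Need L³ ≥ 19 ÷ (1/199) = 3781.
15³ = 3375 < 3781 ≤ 4096 = 16³, so L = 16.

16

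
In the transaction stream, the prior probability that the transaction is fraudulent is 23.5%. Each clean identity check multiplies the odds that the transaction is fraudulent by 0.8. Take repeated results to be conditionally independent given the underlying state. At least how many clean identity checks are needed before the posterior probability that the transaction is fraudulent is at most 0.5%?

Prior odds: 0.235 ÷ 0.765 = 47/153.
Likelihood ratio per clean identity check = 0.8.
Target odds: 0.005 ÷ 0.995 = 1/199.
Need (47/153) × 0.8ⁿ ≤ 1/199, i.e. 0.8ⁿ ≤ 153/9353.
0.8¹⁸ ≈0.0180144 is still above 153/9353 but 0.8¹⁹ ≈0.0144115 is at or below it, so n = 19.

19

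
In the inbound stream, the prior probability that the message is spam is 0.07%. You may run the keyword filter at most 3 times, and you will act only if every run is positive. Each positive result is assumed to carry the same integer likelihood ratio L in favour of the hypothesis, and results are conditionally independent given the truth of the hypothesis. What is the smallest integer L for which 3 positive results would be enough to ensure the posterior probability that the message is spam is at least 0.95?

31

Prior odds = 0.0007/0.9993 = 7/9993.
Target odds = 0.95/0.05 = 19.
Need L³ ≥ 19 ÷ (7/9993) = 189867/7.
30³ = 27000 < 189867/7 ≤ 29791 = 31³, so L = 31.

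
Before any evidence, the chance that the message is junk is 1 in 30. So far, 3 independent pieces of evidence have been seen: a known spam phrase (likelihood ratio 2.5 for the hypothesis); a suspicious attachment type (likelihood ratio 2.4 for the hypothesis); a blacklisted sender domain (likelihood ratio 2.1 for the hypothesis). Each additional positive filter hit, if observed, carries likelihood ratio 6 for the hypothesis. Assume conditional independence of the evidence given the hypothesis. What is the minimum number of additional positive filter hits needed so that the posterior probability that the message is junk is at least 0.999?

Prior odds = (1/30)/(29/30) = 1/29.
Combined Bayes factor of the evidence already in hand = 2.5 × 2.4 × 2.1 = 12.6.
Odds after that evidence = (1/29) × 12.6 = 63/145.
Target odds = 0.999/0.001 = 999.
Need 6ⁿ ≥ 999 ÷ (63/145) = 16095/7.
6⁴ = 1296 falls short of 16095/7 but 6⁵ = 7776 reaches it, so n = 5.

5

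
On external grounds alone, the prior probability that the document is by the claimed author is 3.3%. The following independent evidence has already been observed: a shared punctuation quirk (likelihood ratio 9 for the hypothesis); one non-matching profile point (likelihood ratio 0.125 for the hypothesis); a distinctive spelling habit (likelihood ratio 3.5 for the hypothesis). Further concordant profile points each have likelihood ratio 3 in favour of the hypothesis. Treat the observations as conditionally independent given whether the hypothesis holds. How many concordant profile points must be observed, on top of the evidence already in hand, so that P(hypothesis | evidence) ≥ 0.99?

Prior odds = 0.033/0.967 = 33/967.
Combined Bayes factor of the evidence already in hand = 9 × 0.125 × 3.5 = 3.9375.
Odds after that evidence = (33/967) × 3.9375 = 2079/15472.
Target odds = 0.99/0.01 = 99.
Need 3ⁿ ≥ 99 ÷ (2079/15472) = 15472/21.
3⁶ = 729 falls short of 15472/21 but 3⁷ = 2187 reaches it, so n = 7.

7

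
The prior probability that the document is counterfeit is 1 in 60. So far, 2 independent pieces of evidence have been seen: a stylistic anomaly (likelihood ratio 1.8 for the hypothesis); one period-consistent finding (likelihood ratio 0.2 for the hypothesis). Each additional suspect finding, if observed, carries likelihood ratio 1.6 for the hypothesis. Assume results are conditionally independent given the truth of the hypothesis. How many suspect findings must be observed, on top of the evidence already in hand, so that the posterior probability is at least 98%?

Prior odds = (1/60)/(59/60) = 1/59.
Combined Bayes factor of the evidence already in hand = 1.8 × 0.2 = 0.36.
Odds after that evidence = (1/59) × 0.36 = 9/1475.
Target odds = 0.98/0.02 = 49.
Need 1.6ⁿ ≥ 49 ÷ (9/1475) = 72275/9.
1.6¹⁹ ≈7555.79 falls short of 72275/9 but 1.6²⁰ ≈12089.3 reaches it, so n = 20.

20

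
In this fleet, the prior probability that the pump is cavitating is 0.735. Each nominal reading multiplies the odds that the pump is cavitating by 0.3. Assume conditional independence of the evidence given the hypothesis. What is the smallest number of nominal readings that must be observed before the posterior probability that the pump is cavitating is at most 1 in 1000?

Prior odds = 0.735/0.265 = 147/53.
Likelihood ratio per nominal reading = 0.3.
Target odds: 0.001 ÷ 0.999 = 1/999.
Need (147/53) × 0.3ⁿ ≤ 1/999, i.e. 0.3ⁿ ≤ 53/146853.
0.3⁶ = 729/1000000 is still above 53/146853 but 0.3⁷ = 2187/10000000 is at or below it, so n = 7.

7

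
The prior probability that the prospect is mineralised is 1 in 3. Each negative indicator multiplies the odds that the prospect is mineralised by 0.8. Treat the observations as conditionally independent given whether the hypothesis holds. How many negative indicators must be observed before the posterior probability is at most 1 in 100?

Prior odds = (1/3)/(2/3) = 0.5.
Likelihood ratio per negative indicator = 0.8.
Target posterior odds = 0.01/0.99 = 1/99.
Need 0.5 × 0.8ⁿ ≤ 1/99, i.e. 0.8ⁿ ≤ 2/99.
0.8¹⁷ ≈0.022518 is still above 2/99 but 0.8¹⁸ ≈0.0180144 is at or below it, so n = 18.

18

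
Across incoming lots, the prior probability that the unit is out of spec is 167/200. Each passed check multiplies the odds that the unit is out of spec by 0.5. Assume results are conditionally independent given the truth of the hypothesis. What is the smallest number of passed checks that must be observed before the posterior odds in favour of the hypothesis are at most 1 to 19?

Prior odds = 0.835/0.165 = 167/33.
Likelihood ratio per passed check = 0.5.
Target odds = 1/19.
Need (167/33) × 0.5ⁿ ≤ 1/19, i.e. 0.5ⁿ ≤ 33/3173.
0.5⁶ = 0.015625 is still above 33/3173 but 0.5⁷ = 0.0078125 is at or below it, so n = 7.

7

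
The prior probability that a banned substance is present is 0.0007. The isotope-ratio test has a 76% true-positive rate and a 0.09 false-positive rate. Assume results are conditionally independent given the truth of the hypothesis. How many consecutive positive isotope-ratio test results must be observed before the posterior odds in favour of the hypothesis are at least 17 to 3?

Prior odds: 0.0007 ÷ 0.9993 = 7/9993.
Likelihood ratio of a positive result = 0.76/0.09 = 76/9.
Target odds = 17/3.
Require (76/9)ⁿ ≥ 17/3 ÷ (7/9993) = 56627/7.
(76/9)⁴ = 33362176/6561 falls short of 56627/7 but (76/9)⁵ ≈42939.3 reaches it, so n = 5.

5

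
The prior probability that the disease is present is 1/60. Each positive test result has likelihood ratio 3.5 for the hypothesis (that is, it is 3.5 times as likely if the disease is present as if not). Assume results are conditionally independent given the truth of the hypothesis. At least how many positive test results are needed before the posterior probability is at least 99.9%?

Prior odds: (1/60) ÷ (59/60) = 1/59.
Likelihood ratio per positive test result = 3.5.
Target posterior odds = 0.999/0.001 = 999.
Require 3.5ⁿ ≥ 999 ÷ (1/59) = 58941.
3.5⁸ = 5764801/256 falls short of 58941 but 3.5⁹ = 40353607/512 reaches it, so n = 9.

9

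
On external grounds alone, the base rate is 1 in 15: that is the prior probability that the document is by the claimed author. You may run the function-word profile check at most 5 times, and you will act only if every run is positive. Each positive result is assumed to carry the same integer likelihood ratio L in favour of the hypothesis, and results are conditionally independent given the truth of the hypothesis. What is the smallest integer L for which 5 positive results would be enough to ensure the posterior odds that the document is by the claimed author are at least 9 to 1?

Prior odds = (1/15)/(14/15) = 1/14.
Target odds = 9.
Need L⁵ ≥ 9 ÷ (1/14) = 126.
2⁵ = 32 < 126 ≤ 243 = 3⁵, so L = 3.

3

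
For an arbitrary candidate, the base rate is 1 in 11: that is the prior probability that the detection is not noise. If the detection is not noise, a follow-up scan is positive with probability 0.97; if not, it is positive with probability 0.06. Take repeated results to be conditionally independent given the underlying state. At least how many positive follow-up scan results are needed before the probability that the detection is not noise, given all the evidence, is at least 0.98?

3

Prior odds = (1/11)/(10/11) = 0.1.
Likelihood ratio of a positive = 0.97/0.06 = 97/6.
Target posterior odds = 0.98/0.02 = 49.
Require (97/6)ⁿ ≥ 49 ÷ 0.1 = 490.
(97/6)² = 9409/36 falls short of 490 but (97/6)³ = 912673/216 reaches it, so n = 3.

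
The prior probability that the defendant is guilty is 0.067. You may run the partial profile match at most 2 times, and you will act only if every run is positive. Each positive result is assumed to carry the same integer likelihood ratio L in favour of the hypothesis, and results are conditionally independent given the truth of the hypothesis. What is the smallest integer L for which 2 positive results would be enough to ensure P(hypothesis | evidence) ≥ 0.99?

Prior odds = 0.067/0.933 = 67/933.
Target odds = 0.99/0.01 = 99.
Need L² ≥ 99 ÷ (67/933) = 92367/67.
37² = 1369 < 92367/67 ≤ 1444 = 38², so L = 38.

38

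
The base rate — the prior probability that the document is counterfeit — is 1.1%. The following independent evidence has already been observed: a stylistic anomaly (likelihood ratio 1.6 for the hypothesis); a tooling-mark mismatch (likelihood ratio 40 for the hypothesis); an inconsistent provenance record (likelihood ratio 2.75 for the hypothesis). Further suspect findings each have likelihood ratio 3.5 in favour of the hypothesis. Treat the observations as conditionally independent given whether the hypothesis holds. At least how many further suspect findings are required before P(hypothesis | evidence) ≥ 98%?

3

Prior odds = 0.011/0.989 = 11/989.
Combined Bayes factor of the evidence already in hand = 1.6 × 40 × 2.75 = 176.
Odds after that evidence = (11/989) × 176 = 1936/989.
Target odds = 0.98/0.02 = 49.
Need 3.5ⁿ ≥ 49 ÷ (1936/989) = 48461/1936.
3.5² = 12.25 falls short of 48461/1936 but 3.5³ = 42.875 reaches it, so n = 3.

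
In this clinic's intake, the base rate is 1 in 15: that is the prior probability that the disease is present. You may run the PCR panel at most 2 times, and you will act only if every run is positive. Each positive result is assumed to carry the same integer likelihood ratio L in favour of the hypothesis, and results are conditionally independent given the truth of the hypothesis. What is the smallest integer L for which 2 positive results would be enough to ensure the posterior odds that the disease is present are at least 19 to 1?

Prior odds = (1/15)/(14/15) = 1/14.
Target odds = 19.
Need L² ≥ 19 ÷ (1/14) = 266.
16² = 256 < 266 ≤ 289 = 17², so L = 17.

17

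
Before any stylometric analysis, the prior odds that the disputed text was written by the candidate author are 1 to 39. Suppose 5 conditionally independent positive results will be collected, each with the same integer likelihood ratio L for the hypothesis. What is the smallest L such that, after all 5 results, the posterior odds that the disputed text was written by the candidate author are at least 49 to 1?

5

Prior odds = 1/39.
Target odds = 49.
Need L⁵ ≥ 49 ÷ (1/39) = 1911.
4⁵ = 1024 < 1911 ≤ 3125 = 5⁵, so L = 5.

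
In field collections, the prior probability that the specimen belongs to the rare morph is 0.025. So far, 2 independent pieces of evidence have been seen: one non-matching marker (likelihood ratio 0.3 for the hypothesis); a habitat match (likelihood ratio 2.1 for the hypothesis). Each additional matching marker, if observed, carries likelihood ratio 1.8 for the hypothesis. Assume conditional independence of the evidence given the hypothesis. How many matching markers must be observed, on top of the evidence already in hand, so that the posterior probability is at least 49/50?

Prior odds = 0.025/0.975 = 1/39.
Combined Bayes factor of the evidence already in hand = 0.3 × 2.1 = 0.63.
Odds after that evidence = (1/39) × 0.63 = 21/1300.
Target odds = 0.98/0.02 = 49.
Need 1.8ⁿ ≥ 49 ÷ (21/1300) = 9100/3.
1.8¹³ ≈2082.3 falls short of 9100/3 but 1.8¹⁴ ≈3748.13 reaches it, so n = 14.

14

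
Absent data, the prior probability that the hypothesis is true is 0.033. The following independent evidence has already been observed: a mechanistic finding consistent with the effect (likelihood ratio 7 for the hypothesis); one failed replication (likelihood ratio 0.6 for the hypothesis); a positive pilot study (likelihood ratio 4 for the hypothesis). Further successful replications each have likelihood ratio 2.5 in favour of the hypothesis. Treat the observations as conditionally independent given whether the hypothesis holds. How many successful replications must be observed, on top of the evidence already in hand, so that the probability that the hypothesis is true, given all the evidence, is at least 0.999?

9

Prior odds = 0.033/0.967 = 33/967.
Combined Bayes factor of the evidence already in hand = 7 × 0.6 × 4 = 16.8.
Odds after that evidence = (33/967) × 16.8 = 2772/4835.
Target odds = 0.999/0.001 = 999.
Need 2.5ⁿ ≥ 999 ÷ (2772/4835) = 536685/308.
2.5⁸ = 390625/256 falls short of 536685/308 but 2.5⁹ = 1953125/512 reaches it, so n = 9.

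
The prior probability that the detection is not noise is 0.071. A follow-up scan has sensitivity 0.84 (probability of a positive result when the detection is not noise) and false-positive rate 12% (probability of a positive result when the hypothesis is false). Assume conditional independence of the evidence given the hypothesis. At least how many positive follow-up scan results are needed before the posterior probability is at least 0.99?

Prior odds: 0.071 ÷ 0.929 = 71/929.
Likelihood ratio of a positive result = 0.84/0.12 = 7.
Target odds: 0.99 ÷ 0.01 = 99.
Require 7ⁿ ≥ 99 ÷ (71/929) = 91971/71.
7³ = 343 falls short of 91971/71 but 7⁴ = 2401 reaches it, so n = 4.

4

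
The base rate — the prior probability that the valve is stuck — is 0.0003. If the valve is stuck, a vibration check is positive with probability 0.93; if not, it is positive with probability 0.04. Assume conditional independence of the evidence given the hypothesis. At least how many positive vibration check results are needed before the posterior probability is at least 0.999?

Prior odds = 0.0003/0.9997 = 3/9997.
Likelihood ratio of a positive = 0.93/0.04 = 23.25.
Target odds: 0.999 ÷ 0.001 = 999.
Require 23.25ⁿ ≥ 999 ÷ (3/9997) = 3329001.
23.25⁴ = 74805201/256 falls short of 3329001 but 23.25⁵ ≈6.79383e+06 reaches it, so n = 5.

5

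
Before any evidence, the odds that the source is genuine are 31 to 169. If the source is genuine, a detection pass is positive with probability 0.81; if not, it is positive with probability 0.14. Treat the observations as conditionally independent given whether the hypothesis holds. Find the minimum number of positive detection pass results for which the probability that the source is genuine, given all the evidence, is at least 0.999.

5

Prior odds = 31/169.
Likelihood ratio of a positive = 0.81/0.14 = 81/14.
Target odds: 0.999 ÷ 0.001 = 999.
Require (81/14)ⁿ ≥ 999 ÷ (31/169) = 168831/31.
(81/14)⁴ = 43046721/38416 falls short of 168831/31 but (81/14)⁵ ≈6483.13 reaches it, so n = 5.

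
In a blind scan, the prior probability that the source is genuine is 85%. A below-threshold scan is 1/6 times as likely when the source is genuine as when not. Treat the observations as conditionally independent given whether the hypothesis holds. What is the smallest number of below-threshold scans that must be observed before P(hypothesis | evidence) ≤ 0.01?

4

Prior odds: 0.85 ÷ 0.15 = 17/3.
Likelihood ratio per below-threshold scan = 1/6.
Target posterior odds = 0.01/0.99 = 1/99.
Need (17/3) × (1/6)ⁿ ≤ 1/99, i.e. (1/6)ⁿ ≤ 1/561.
(1/6)³ = 1/216 is still above 1/561 but (1/6)⁴ = 1/1296 is at or below it, so n = 4.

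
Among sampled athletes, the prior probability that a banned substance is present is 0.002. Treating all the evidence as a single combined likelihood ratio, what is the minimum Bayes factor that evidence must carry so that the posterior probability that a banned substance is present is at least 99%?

49401

Prior odds = 0.002/0.998 = 1/499.
Target odds = 0.99/0.01 = 99.
Required Bayes factor = 99 ÷ (1/499) = 49401.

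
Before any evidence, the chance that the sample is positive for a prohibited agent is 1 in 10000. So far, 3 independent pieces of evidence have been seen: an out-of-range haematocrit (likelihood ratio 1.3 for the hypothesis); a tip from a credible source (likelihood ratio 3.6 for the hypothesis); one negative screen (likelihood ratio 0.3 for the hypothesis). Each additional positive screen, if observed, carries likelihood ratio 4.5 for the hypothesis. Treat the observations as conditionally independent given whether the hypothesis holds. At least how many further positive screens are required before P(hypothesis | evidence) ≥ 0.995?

Prior odds = 0.0001/0.9999 = 1/9999.
Combined Bayes factor of the evidence already in hand = 1.3 × 3.6 × 0.3 = 1.404.
Odds after that evidence = (1/9999) × 1.404 = 39/277750.
Target odds = 0.995/0.005 = 199.
Need 4.5ⁿ ≥ 199 ÷ (39/277750) = 55272250/39.
4.5⁹ = 387420489/512 falls short of 55272250/39 but 4.5¹⁰ ≈3.40506e+06 reaches it, so n = 10.

10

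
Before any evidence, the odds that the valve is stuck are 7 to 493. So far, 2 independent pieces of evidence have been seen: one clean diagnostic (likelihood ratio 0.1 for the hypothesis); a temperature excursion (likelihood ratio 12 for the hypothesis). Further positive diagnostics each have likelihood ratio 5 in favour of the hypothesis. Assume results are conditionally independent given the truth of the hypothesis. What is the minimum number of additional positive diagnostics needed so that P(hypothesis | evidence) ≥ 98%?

5

Prior odds = 7/493.
Combined Bayes factor of the evidence already in hand = 0.1 × 12 = 1.2.
Odds after that evidence = (7/493) × 1.2 = 42/2465.
Target odds = 0.98/0.02 = 49.
Need 5ⁿ ≥ 49 ÷ (42/2465) = 17255/6.
5⁴ = 625 falls short of 17255/6 but 5⁵ = 3125 reaches it, so n = 5.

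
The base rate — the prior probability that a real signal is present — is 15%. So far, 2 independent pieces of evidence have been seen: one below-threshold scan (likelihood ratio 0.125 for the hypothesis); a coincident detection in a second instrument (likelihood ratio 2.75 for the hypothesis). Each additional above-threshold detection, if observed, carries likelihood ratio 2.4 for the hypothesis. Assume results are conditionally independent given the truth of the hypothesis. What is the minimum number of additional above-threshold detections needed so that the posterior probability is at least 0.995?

Prior odds = 0.15/0.85 = 3/17.
Combined Bayes factor of the evidence already in hand = 0.125 × 2.75 = 0.34375.
Odds after that evidence = (3/17) × 0.34375 = 33/544.
Target odds = 0.995/0.005 = 199.
Need 2.4ⁿ ≥ 199 ÷ (33/544) = 108256/33.
2.4⁹ ≈2641.81 falls short of 108256/33 but 2.4¹⁰ ≈6340.34 reaches it, so n = 10.

10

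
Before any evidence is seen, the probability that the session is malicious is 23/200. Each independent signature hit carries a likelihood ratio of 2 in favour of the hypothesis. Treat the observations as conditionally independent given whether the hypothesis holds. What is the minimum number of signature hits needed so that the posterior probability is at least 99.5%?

11

Prior odds = 0.115/0.885 = 23/177.
Likelihood ratio per signature hit = 2.
Target odds: 0.995 ÷ 0.005 = 199.
Require 2ⁿ ≥ 199 ÷ (23/177) = 35223/23.
2¹⁰ = 1024 falls short of 35223/23 but 2¹¹ = 2048 reaches it, so n = 11.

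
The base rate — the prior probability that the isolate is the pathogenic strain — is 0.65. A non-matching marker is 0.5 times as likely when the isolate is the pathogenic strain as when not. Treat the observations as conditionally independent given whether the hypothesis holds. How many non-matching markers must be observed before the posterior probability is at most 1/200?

9

Prior odds = 0.65/0.35 = 13/7.
Likelihood ratio per non-matching marker = 0.5.
Target odds: 0.005 ÷ 0.995 = 1/199.
Need (13/7) × 0.5ⁿ ≤ 1/199, i.e. 0.5ⁿ ≤ 7/2587.
0.5⁸ = 0.00390625 is still above 7/2587 but 0.5⁹ = 0.001953125 is at or below it, so n = 9.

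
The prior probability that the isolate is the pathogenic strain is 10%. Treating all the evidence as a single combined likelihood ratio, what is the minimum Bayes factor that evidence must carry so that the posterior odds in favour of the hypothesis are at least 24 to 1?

216

Prior odds = 0.1/0.9 = 1/9.
Target odds = 24.
Required Bayes factor = 24 ÷ (1/9) = 216.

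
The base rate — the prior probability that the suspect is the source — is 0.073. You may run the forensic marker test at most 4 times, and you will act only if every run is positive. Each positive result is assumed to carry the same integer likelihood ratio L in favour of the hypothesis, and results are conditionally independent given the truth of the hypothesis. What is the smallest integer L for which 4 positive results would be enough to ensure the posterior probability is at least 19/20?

Prior odds = 0.073/0.927 = 73/927.
Target odds = 0.95/0.05 = 19.
Need L⁴ ≥ 19 ÷ (73/927) = 17613/73.
3⁴ = 81 < 17613/73 ≤ 256 = 4⁴, so L = 4.

4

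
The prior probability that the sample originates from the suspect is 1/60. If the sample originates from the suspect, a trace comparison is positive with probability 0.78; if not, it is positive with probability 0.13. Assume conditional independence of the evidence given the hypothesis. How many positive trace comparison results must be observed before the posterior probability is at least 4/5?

4

Prior odds = (1/60)/(59/60) = 1/59.
Likelihood ratio of a positive = 0.78/0.13 = 6.
Target posterior odds = 0.8/0.2 = 4.
Require 6ⁿ ≥ 4 ÷ (1/59) = 236.
6³ = 216 falls short of 236 but 6⁴ = 1296 reaches it, so n = 4.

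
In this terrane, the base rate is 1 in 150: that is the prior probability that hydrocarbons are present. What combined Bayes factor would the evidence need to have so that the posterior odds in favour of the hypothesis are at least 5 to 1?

Prior odds = (1/150)/(149/150) = 1/149.
Target odds = 5.
Required Bayes factor = 5 ÷ (1/149) = 745.

745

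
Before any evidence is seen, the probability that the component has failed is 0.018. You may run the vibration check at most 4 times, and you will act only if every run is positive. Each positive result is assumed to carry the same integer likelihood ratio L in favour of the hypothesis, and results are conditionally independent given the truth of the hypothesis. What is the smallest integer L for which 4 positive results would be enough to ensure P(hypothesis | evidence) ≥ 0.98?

8

Prior odds = 0.018/0.982 = 9/491.
Target odds = 0.98/0.02 = 49.
Need L⁴ ≥ 49 ÷ (9/491) = 24059/9.
7⁴ = 2401 < 24059/9 ≤ 4096 = 8⁴, so L = 8.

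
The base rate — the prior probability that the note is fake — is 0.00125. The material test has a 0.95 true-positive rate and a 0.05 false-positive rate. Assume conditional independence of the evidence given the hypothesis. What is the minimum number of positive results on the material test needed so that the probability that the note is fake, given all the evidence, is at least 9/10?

4

Prior odds: 0.00125 ÷ 0.99875 = 1/799.
Likelihood ratio of a positive result = 0.95/0.05 = 19.
Target odds: 0.9 ÷ 0.1 = 9.
Need (1/799) × 19ⁿ ≥ 9, i.e. 19ⁿ ≥ 7191.
19³ = 6859 falls short of 7191 but 19⁴ = 130321 reaches it, so n = 4.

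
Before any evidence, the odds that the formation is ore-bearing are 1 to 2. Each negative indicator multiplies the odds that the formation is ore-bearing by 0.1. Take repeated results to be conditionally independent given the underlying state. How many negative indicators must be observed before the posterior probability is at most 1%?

2

Prior odds = 0.5.
Likelihood ratio per negative indicator = 0.1.
Target posterior odds = 0.01/0.99 = 1/99.
Need 0.5 × 0.1ⁿ ≤ 1/99, i.e. 0.1ⁿ ≤ 2/99.
0.1¹ = 0.1 is still above 2/99 but 0.1² = 0.01 is at or below it, so n = 2.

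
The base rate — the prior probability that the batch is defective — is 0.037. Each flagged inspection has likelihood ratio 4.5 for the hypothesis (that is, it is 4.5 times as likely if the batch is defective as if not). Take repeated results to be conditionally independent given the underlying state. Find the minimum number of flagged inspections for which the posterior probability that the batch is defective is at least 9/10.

4

Prior odds: 0.037 ÷ 0.963 = 37/963.
Likelihood ratio per flagged inspection = 4.5.
Target odds: 0.9 ÷ 0.1 = 9.
Require 4.5ⁿ ≥ 9 ÷ (37/963) = 8667/37.
4.5³ = 91.125 falls short of 8667/37 but 4.5⁴ = 410.0625 reaches it, so n = 4.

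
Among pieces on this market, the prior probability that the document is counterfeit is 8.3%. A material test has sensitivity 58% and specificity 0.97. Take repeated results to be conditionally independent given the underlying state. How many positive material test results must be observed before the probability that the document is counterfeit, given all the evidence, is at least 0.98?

3

Prior odds = 0.083/0.917 = 83/917.
False-positive rate = 1 − 0.97 = 0.03; likelihood ratio of a positive = 0.58/0.03 = 58/3.
Target posterior odds = 0.98/0.02 = 49.
Require (58/3)ⁿ ≥ 49 ÷ (83/917) = 44933/83.
(58/3)² = 3364/9 falls short of 44933/83 but (58/3)³ = 195112/27 reaches it, so n = 3.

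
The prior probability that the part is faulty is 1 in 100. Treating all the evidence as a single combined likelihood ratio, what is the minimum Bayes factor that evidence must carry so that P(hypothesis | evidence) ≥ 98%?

4851

Prior odds = 0.01/0.99 = 1/99.
Target odds = 0.98/0.02 = 49.
Required Bayes factor = 49 ÷ (1/99) = 4851.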